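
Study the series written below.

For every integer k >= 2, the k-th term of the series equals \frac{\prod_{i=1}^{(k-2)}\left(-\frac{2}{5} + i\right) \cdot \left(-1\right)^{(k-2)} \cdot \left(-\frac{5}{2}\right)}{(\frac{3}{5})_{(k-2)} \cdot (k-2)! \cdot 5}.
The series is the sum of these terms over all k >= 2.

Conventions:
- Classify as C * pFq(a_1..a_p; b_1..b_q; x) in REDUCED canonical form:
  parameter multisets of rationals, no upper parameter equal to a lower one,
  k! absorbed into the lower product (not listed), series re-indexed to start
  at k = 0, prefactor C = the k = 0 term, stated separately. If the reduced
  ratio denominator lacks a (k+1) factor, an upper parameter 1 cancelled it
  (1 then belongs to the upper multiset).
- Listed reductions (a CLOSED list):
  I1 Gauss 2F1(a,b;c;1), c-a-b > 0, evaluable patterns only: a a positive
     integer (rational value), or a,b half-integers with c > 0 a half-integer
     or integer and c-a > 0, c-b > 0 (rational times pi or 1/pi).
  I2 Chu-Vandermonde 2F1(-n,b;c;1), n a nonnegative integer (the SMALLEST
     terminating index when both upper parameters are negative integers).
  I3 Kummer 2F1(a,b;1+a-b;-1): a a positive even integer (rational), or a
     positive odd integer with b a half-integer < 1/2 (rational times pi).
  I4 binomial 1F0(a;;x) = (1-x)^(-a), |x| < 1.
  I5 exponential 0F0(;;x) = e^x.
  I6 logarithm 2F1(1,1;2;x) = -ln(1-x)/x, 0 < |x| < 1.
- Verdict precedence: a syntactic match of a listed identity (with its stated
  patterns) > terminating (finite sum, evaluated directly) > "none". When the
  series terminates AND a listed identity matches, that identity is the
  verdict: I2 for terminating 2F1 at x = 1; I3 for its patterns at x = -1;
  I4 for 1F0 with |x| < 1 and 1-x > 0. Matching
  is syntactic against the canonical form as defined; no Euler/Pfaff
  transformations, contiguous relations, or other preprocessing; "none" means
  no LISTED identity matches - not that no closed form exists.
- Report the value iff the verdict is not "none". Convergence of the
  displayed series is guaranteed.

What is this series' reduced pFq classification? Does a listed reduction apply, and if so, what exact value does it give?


At argument -1: a 0F0 with upper {-}, lower {-}, scaled by C = -\frac{1}{2}. Verdict (x = -1): the exponential series (I5) applies (the 0F0 exponential series at x = -1). Value: \left(-\frac{1}{2}\right) \cdot e^{-1}.

Structural cue: from the first term -\frac{1}{2}: the parameter 3/5 appears in both the upper and lower lists and cancels.
Term ratio: r(k) = -1 * 1 / [(k+1)] - poly over poly, x = -1 from leading terms; C = -\frac{1}{2} at k = 0.


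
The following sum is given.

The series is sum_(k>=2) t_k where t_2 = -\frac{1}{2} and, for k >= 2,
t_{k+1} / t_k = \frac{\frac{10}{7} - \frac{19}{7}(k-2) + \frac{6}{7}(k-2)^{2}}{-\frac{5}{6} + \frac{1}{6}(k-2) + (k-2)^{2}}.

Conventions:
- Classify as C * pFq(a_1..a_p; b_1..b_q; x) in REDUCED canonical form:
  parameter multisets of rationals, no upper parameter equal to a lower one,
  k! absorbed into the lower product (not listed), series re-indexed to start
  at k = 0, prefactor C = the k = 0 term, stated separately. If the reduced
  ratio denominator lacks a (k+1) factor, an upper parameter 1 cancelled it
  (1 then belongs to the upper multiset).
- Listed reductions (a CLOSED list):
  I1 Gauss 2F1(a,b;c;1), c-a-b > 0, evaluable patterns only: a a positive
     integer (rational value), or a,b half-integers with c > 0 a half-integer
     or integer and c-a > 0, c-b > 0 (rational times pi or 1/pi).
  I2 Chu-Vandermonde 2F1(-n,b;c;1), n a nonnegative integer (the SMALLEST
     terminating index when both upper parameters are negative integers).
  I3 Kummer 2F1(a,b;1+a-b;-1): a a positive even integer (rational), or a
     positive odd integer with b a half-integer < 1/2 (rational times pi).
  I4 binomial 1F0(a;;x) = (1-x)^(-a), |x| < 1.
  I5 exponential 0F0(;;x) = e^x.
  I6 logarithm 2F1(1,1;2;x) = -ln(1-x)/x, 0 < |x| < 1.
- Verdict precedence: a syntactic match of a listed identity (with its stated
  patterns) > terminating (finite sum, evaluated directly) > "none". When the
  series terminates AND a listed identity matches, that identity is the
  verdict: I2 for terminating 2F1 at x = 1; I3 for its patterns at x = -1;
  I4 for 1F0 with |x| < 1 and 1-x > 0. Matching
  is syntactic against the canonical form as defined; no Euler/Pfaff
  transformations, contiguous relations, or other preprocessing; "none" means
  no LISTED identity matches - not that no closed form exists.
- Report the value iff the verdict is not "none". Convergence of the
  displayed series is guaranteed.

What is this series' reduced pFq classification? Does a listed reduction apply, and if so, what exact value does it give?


At argument \frac{6}{7}: a 2F1 with upper {-\frac{5}{2}, -\frac{2}{3}}, lower {-\frac{5}{6}}, scaled by C = -\frac{1}{2}. Verdict: none. A 2F1 with upper {-\frac{5}{2}, -\frac{2}{3}} fits none of I1-I6 at x = \frac{6}{7}; the sum runs forever.

Key step: with t_0 = -\frac{1}{2}, factor the ratio over Q (prefactor -1/2): negated roots = parameters.
Consecutive-term ratio: r(k) = \frac{6}{7} * (k-\frac{5}{2}) (k-\frac{2}{3}) / [(k-\frac{5}{6}) (k+1)] - rational in k. x = \frac{6}{7}; t_0 = -\frac{1}{2}; negate the roots.


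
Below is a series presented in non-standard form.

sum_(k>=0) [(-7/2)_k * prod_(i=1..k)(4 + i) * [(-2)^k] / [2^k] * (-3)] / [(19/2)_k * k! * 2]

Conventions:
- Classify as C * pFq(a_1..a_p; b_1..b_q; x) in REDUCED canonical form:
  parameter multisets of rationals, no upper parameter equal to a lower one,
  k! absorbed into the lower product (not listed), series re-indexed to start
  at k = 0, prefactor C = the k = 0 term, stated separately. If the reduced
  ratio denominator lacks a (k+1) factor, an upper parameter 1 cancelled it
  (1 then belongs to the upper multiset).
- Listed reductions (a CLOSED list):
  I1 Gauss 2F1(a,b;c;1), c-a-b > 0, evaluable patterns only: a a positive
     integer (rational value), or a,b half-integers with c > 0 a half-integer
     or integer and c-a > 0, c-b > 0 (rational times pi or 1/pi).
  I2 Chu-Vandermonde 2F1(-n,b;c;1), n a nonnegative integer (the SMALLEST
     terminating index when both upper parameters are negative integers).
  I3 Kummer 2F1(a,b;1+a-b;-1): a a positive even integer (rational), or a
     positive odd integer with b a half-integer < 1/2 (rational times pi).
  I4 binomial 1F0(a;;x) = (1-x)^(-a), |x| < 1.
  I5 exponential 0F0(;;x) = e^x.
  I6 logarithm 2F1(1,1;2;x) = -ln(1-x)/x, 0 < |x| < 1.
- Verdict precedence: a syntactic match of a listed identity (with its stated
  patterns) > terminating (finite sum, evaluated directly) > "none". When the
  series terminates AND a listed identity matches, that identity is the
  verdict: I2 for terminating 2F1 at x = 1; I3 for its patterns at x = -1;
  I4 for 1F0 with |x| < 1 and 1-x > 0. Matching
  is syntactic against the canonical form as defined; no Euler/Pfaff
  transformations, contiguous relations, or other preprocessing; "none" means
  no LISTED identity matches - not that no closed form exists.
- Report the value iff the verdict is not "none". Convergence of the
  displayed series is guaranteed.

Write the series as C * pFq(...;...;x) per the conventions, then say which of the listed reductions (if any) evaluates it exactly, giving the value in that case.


Prefactor -3/2, argument -1: 2F1 with upper {-7/2, 5} over lower {19/2}. Verdict at x = -1: Kummer's theorem (I3) matches (x = -1; c = 19/2 equals 1+a-b for upper {-7/2, 5}: listed pattern). Sum: (-2297295/1048576) * pi.

Key observation: t_0 = -3/2 here, and the running product (prefactor -3/2) telescopes to a rising factorial.
Step ratio: r(k) = (-1) * (k-7/2) (k+5) / [(k+19/2) (k+1)] - rational in k, leading ratio (-1); with t_0 = -3/2, classification follows.


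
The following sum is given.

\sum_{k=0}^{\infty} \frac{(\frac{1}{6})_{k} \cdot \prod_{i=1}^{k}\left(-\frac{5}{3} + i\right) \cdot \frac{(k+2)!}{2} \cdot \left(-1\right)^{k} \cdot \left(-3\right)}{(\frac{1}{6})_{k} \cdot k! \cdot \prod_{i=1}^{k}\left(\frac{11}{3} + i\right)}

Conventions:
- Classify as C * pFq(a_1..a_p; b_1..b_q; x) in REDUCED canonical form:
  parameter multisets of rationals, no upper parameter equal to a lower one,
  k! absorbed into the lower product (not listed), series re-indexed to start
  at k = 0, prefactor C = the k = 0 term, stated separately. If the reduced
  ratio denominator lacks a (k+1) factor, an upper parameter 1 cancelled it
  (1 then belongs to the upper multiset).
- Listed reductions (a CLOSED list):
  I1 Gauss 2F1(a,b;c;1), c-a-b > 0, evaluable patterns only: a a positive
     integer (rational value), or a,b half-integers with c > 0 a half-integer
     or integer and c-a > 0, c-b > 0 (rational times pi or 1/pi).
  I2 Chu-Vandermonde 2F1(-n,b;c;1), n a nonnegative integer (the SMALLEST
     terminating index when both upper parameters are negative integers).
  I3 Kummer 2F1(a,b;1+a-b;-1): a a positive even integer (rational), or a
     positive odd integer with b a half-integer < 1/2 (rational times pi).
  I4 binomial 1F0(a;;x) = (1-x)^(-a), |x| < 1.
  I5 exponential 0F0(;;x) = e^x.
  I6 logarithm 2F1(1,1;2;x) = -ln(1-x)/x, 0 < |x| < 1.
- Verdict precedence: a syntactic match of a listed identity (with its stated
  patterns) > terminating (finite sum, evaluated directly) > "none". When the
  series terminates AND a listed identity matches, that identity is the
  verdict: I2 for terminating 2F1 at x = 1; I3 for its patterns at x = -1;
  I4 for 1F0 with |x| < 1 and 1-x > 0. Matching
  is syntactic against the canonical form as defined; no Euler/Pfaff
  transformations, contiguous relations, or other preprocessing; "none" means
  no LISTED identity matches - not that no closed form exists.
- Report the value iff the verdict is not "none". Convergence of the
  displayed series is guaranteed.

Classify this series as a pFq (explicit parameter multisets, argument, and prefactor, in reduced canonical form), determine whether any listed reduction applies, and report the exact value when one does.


Reduced: x = -1, 2F1, upper = {-\frac{2}{3}, 3}, lower = {\frac{14}{3}}, C = -3. Verdict: no listed reduction: x = -1 and upper {-\frac{2}{3}, 3} fail every I1-I6 pattern.

Structural cue: t_0 being -3, the parameter 1/6 appears in both the upper and lower lists and cancels.
Consecutive-term ratio: r(k) = -1 * (k-\frac{2}{3}) (k+3) / [(k+\frac{14}{3}) (k+1)] ; factor over Q: parameters, x = -1, and C = -3.


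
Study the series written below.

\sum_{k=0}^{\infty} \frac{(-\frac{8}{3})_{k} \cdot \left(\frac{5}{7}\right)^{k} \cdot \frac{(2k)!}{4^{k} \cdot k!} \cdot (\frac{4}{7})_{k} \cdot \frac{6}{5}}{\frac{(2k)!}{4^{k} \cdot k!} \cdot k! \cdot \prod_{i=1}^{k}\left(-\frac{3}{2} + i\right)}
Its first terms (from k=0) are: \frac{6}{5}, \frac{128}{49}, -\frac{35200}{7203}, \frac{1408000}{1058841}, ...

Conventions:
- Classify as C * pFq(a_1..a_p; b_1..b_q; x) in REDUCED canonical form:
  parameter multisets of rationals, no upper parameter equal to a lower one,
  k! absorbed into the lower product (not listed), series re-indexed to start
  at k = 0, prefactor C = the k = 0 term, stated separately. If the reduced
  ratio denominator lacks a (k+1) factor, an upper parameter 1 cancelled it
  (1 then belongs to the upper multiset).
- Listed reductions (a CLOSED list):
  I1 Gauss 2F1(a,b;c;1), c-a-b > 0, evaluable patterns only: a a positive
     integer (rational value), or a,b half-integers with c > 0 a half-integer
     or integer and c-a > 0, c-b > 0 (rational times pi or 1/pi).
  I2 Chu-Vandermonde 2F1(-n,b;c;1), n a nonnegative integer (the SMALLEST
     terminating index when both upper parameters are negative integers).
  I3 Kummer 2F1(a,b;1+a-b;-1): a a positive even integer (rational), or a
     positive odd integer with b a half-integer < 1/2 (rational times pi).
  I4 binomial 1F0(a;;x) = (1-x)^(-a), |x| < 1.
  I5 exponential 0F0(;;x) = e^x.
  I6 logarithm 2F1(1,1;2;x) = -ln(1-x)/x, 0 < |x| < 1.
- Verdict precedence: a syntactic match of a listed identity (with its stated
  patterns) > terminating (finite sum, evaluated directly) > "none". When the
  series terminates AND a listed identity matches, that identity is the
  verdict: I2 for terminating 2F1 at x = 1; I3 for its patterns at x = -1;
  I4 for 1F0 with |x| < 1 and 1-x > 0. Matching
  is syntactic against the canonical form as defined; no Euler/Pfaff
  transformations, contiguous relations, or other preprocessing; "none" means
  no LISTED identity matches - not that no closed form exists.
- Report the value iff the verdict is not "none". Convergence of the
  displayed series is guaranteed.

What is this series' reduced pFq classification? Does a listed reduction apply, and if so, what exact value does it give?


Prefactor \frac{6}{5}, argument \frac{5}{7}: 2F1 with upper {-\frac{8}{3}, \frac{4}{7}} over lower {-\frac{1}{2}}. Verdict: none. No listed pattern accepts 2F1(-\frac{8}{3}, \frac{4}{7}; -\frac{1}{2}; \frac{5}{7}).

First insight: t_0 being \frac{6}{5}, the (2k)!/(4^k k!) block (C = 6/5) is the Pochhammer (1/2)_k.
Adjacent-term ratio: r(k) = \frac{5}{7} * (k-\frac{8}{3}) (k+\frac{4}{7}) / [(k-\frac{1}{2}) (k+1)] ; factor over Q: parameters, x = \frac{5}{7}, and C = \frac{6}{5}.


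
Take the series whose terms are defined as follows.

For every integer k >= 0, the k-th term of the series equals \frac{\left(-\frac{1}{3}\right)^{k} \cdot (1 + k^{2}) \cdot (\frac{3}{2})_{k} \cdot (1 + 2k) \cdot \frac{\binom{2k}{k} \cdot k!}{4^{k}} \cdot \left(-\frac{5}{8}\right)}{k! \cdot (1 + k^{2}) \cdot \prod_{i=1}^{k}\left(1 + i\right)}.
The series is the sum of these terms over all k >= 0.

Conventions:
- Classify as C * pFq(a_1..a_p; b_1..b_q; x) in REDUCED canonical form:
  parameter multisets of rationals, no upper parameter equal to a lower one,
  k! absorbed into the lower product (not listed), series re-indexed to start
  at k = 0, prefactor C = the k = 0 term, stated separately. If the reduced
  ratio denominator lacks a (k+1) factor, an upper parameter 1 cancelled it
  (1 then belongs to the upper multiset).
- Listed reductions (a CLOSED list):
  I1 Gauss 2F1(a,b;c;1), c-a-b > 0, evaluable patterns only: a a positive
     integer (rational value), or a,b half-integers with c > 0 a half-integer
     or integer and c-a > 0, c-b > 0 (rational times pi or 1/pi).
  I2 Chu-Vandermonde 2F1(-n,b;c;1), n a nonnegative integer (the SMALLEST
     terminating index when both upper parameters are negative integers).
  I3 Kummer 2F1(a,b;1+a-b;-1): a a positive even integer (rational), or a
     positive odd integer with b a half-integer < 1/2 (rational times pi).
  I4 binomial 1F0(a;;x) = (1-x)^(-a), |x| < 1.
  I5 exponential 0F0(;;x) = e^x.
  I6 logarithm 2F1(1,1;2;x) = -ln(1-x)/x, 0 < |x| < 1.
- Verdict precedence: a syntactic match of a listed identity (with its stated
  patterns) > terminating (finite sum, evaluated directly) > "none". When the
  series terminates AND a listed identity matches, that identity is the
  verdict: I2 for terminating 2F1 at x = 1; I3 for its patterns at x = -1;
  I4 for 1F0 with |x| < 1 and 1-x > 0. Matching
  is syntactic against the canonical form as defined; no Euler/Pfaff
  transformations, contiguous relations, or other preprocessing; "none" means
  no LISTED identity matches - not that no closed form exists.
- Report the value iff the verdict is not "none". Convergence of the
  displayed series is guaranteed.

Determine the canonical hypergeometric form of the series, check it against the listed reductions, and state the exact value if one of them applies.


This is -\frac{5}{8} * 2F1(\frac{3}{2}, \frac{3}{2}; 2; -\frac{1}{3}) in reduced canonical form. Verdict: none - this 2F1 at x = -\frac{1}{3} matches no listed pattern, and upper {\frac{3}{2}, \frac{3}{2}} holds no stopper.

Key observation: from the first term -\frac{5}{8}: the factor k^2 + 1 cancels (top and bottom), leaving C = -5/8.
Adjacent-term ratio: r(k) = -\frac{1}{3} * (k+\frac{3}{2}) (k+\frac{3}{2}) / [(k+2) (k+1)] - poly over poly, x = -\frac{1}{3} from leading terms; C = -\frac{5}{8} at k = 0.


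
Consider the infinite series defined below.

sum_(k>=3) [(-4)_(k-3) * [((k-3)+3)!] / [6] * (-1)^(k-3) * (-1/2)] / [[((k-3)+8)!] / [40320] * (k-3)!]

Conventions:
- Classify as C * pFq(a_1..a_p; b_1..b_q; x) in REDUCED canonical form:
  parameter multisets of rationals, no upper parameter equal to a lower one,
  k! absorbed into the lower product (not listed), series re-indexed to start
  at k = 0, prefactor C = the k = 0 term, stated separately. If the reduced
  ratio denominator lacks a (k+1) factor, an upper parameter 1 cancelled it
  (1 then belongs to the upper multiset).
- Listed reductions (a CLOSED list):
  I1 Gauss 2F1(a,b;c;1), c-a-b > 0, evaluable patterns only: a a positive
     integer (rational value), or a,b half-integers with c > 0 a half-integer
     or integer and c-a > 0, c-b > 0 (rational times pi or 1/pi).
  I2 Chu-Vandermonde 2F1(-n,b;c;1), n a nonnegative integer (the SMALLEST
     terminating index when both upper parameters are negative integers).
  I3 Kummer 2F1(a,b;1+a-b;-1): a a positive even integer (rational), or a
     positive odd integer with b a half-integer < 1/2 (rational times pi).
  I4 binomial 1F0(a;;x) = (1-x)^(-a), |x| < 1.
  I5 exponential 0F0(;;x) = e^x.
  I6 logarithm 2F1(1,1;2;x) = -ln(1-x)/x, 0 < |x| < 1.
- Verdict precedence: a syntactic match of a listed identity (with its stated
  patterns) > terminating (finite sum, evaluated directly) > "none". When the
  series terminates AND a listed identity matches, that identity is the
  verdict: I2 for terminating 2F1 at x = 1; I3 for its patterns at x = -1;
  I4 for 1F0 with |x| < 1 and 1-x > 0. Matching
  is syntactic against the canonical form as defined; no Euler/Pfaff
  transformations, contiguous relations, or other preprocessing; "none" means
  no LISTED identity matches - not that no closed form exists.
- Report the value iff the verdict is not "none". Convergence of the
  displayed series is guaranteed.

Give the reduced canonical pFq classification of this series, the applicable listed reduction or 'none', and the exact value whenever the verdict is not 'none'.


The series (x = -1) is 2F1: upper {-4, 4}, lower {9}, prefactor -1/2. Verdict: Kummer's theorem (I3) matches (x = -1; c = 9 equals 1+a-b for upper {-4, 4}: listed pattern). Its exact value is -7/3.

Key observation: from the first term -1/2: the factorial ratio (C = -1/2, x = -1) (k+a-1)!/(a-1)! is a rising factorial (a)_k.
Ratio: r(k) = (-1) * (k-4) (k+4) / [(k+9) (k+1)] - rational in k. x = (-1); t_0 = -1/2; negate the roots.


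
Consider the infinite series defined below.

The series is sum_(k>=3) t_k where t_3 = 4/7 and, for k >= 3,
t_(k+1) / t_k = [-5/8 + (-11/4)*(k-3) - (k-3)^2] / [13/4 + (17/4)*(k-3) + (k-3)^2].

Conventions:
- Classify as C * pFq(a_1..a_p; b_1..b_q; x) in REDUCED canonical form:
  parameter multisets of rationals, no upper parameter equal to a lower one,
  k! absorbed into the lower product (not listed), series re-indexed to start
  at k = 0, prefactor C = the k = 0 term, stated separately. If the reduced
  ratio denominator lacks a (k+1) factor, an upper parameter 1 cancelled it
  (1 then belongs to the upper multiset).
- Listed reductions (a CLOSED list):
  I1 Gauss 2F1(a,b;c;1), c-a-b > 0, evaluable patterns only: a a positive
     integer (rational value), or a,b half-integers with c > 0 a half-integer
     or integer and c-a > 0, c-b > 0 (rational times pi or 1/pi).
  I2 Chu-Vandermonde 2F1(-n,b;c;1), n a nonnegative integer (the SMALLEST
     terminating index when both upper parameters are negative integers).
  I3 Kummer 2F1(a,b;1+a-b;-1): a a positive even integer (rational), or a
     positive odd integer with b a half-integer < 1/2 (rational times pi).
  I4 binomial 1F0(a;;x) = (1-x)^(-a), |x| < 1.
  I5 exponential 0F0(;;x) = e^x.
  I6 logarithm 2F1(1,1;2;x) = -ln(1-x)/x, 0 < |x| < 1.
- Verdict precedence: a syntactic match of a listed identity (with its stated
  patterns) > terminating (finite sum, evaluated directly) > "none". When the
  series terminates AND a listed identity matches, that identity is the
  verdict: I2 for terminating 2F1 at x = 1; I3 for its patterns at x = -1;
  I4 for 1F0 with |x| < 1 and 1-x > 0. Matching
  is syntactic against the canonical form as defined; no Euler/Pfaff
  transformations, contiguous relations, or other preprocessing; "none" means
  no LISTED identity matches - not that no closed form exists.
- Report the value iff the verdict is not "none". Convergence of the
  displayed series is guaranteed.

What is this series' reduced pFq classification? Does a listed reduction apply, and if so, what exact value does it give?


Prefactor 4/7, argument -1: 2F1 with upper {1/4, 5/2} over lower {13/4}. Verdict: none. No listed pattern accepts 2F1(1/4, 5/2; 13/4; -1).

First insight: x = (-1) and factor the ratio over Q (C = 4/7): negated roots = parameters.
Term ratio: r(k) = (-1) * (k+1/4) (k+5/2) / [(k+13/4) (k+1)] - rational in k, leading ratio (-1); with t_0 = 4/7, classification follows.


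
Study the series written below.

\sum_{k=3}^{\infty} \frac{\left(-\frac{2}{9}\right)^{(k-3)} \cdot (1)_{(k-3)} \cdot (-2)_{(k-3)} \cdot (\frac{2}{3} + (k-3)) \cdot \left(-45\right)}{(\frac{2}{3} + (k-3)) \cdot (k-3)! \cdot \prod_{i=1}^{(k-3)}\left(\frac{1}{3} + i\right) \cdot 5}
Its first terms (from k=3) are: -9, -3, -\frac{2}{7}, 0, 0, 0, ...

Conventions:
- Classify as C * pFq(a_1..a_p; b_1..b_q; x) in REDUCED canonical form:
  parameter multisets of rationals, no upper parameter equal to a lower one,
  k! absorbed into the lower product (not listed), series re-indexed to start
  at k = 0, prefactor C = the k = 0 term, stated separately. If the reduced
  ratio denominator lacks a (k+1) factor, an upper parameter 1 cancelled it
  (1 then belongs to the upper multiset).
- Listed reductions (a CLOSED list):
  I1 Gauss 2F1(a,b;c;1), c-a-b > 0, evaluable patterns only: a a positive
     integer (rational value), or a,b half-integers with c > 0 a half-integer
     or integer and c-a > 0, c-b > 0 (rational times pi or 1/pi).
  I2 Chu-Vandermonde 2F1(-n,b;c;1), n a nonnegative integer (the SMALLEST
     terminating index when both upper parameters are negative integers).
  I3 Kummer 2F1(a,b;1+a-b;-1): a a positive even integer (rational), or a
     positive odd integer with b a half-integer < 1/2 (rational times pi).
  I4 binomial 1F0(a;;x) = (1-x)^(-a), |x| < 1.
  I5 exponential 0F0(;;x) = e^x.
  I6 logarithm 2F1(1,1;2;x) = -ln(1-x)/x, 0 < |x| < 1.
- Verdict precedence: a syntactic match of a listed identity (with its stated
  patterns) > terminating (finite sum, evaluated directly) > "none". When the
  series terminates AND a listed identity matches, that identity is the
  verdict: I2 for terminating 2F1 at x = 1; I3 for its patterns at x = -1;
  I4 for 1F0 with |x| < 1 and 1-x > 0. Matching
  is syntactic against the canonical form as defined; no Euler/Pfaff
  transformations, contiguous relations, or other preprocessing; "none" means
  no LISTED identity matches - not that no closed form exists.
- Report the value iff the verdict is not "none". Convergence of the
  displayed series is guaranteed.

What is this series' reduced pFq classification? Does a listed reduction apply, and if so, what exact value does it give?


First insight: t_0 = -9 here, and k + 2/3 divides numerator and denominator alike; prefactor -9 after cancelling.
Ratio: r(k) = -\frac{2}{9} * (k-2) (k+1) / [(k+\frac{4}{3}) (k+1)] ; factor over Q: parameters, x = -\frac{2}{9}, and C = -9.

With C = -9: the canonical form is 2F1(-2, 1; \frac{4}{3}; -\frac{2}{9}). Verdict: terminating (-2 upstairs). 3 nonzero terms in all; added directly. Exact value: -\frac{86}{7}.


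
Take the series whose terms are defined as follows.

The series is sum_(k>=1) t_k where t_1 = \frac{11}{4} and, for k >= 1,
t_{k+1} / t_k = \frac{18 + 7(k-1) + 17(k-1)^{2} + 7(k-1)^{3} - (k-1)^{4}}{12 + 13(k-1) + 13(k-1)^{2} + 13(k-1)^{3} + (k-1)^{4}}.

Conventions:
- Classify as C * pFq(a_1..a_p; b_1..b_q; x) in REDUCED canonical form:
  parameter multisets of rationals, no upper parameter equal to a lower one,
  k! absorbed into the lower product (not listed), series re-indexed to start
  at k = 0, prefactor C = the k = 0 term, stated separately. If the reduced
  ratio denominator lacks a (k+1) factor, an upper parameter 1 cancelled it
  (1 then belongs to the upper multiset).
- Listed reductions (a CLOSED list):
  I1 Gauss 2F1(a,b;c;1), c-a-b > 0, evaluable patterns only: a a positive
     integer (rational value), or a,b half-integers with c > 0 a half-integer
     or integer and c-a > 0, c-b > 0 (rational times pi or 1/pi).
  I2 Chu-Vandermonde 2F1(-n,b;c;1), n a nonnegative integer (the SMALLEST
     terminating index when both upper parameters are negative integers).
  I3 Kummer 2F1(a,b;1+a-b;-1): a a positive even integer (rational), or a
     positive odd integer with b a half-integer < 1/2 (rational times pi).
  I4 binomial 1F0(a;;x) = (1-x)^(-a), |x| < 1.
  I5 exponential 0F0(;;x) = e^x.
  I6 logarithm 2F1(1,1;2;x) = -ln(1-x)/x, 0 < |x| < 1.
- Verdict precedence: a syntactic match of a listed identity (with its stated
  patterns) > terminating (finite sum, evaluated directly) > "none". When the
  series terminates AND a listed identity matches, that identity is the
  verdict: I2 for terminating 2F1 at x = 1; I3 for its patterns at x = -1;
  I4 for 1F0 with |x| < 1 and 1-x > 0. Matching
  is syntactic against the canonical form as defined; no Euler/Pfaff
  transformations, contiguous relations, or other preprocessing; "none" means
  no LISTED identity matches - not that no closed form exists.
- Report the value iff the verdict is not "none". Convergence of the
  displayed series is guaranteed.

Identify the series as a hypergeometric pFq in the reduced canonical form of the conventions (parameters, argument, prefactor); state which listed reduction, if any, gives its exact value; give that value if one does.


Prefactor \frac{11}{4}, argument -1: 2F1 with upper {-9, 2} over lower {12}. Verdict at x = -1: Kummer's theorem (I3) matches (x = -1; c = 12 equals 1+a-b for upper {-9, 2}: listed pattern). Sum: \frac{121}{8}.

Key step: t_0 = \frac{11}{4} here, and cancel k^2 + 1 from the displayed ratio first; then prefactor 11/4.
Ratio: r(k) = -1 * (k-9) (k+2) / [(k+12) (k+1)] - poly over poly, x = -1 from leading terms; C = \frac{11}{4} at k = 0.


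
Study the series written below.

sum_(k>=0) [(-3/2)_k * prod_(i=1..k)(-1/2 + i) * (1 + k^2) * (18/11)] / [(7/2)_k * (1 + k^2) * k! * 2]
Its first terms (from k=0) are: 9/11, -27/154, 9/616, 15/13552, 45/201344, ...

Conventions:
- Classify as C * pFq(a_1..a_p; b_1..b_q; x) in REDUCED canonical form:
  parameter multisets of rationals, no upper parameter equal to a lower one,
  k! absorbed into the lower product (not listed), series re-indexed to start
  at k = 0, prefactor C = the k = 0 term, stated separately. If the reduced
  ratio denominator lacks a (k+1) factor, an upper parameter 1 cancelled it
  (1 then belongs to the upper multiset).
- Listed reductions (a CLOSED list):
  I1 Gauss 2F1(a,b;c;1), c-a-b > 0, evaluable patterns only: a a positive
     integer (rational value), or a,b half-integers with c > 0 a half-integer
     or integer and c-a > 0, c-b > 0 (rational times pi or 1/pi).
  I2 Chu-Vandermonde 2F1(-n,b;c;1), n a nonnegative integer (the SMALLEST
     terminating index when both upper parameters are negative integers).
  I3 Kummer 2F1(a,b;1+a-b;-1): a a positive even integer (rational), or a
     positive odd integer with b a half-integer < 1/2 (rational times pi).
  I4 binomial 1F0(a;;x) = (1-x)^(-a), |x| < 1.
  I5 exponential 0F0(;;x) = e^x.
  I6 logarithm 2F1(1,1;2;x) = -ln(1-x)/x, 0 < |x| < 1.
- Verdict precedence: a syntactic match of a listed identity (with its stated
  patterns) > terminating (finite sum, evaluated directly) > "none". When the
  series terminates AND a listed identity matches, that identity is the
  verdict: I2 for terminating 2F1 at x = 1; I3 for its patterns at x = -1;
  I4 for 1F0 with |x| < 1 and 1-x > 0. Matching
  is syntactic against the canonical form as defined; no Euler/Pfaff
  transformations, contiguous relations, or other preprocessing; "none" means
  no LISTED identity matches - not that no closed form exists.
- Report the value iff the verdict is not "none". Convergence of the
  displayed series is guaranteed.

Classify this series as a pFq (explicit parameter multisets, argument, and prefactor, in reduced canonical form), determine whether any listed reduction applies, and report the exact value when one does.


First insight: t_0 = 9/11 here, and the constant factors (C = 9/11, x = 1) combine into one prefactor.
Step ratio: r(k) = 1 * (k-3/2) (k+1/2) / [(k+7/2) (k+1)] - rational; roots negated = parameters, x = 1, C = 9/11.

Canonical form: C = 9/11 times 2F1 with upper {-3/2, 1/2}, lower {7/2}, x = 1. Verdict at x = 1: Gauss's theorem I1 (half-integer case) matches (x = 1; upper {-3/2, 1/2} half-integers, c = 7/2 in the evaluable pattern). Its exact value is (4725/22528) * pi.


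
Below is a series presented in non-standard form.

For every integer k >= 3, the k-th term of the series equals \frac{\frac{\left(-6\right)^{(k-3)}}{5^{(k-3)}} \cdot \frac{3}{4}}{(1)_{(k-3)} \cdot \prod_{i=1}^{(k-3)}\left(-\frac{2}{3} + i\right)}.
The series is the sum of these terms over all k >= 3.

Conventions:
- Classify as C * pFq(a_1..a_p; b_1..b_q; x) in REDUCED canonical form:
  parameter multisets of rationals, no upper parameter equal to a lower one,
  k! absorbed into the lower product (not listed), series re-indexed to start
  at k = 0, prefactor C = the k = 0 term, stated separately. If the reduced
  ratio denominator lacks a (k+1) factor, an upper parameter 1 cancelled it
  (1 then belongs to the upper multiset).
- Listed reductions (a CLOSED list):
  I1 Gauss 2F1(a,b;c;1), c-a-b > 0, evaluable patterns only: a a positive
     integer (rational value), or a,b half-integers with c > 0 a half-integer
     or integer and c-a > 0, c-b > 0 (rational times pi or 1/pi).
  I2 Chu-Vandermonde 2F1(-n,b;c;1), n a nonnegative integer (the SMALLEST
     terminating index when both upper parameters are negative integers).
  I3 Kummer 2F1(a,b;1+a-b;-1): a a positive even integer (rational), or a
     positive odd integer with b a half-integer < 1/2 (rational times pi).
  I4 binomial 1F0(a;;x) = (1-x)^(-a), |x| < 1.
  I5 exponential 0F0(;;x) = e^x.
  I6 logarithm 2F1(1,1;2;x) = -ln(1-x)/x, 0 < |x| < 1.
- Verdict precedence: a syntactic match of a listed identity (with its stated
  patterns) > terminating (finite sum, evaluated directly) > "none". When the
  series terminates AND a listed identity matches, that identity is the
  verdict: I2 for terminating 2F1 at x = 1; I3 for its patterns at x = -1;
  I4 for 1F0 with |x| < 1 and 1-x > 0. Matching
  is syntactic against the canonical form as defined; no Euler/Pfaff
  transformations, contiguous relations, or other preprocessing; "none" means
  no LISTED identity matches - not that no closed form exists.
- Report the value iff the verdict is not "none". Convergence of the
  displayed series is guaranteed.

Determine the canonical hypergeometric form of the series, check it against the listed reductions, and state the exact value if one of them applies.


Canonical form: C = \frac{3}{4} times 0F1 with upper {-}, lower {\frac{1}{3}}, x = -\frac{6}{5}. Verdict: none here - no I1-I6 shape fits x = -\frac{6}{5} with lower {\frac{1}{3}}.

Structural cue: from the first term \frac{3}{4}: the lower running product (prefactor 3/4) is a rising factorial.
Ratio: r(k) = -\frac{6}{5} * 1 / [(k+\frac{1}{3}) (k+1)] - rational in k. x = -\frac{6}{5}; t_0 = \frac{3}{4}; negate the roots.


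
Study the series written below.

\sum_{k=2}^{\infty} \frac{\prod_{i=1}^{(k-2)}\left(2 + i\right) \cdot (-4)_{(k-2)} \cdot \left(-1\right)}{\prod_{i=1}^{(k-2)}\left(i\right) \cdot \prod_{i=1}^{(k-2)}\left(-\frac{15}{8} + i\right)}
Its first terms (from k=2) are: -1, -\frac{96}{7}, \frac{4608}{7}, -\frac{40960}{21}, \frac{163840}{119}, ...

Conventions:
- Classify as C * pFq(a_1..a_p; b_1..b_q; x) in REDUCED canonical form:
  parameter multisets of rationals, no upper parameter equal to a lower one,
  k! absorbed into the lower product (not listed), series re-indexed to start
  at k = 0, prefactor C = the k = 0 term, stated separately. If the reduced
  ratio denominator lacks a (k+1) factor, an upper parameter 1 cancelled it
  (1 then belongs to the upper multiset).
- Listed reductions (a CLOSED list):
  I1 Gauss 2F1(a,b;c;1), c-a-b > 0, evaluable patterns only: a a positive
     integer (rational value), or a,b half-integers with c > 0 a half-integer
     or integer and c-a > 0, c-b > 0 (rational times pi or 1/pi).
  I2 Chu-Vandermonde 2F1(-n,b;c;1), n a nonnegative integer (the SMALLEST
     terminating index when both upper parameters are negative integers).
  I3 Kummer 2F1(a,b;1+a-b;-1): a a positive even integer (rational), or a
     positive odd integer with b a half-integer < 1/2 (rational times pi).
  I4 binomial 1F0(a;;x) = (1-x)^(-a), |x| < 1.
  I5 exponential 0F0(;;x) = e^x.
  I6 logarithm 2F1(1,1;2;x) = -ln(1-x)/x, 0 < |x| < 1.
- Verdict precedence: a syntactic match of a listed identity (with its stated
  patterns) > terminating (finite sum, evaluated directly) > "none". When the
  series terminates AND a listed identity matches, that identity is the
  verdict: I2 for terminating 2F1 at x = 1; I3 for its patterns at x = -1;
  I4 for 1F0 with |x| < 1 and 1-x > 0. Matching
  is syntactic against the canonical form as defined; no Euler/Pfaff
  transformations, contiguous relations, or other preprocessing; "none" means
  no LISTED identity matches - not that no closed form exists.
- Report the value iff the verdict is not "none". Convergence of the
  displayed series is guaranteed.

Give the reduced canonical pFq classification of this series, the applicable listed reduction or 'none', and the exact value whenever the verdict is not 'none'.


Canonical form: C = -1 times 2F1 with upper {-4, 3}, lower {-\frac{7}{8}}, x = 1. Verdict: this is Vandermonde's identity (I2) (terminating 2F1 at x = 1 with n = 4, b = 3, c = -\frac{7}{8}). Hence: \frac{3565}{51}.

The tell: from the first term -1: the lower running product (C = -1) is a rising factorial.
Consecutive-term ratio: r(k) = 1 * (k-4) (k+3) / [(k-\frac{7}{8}) (k+1)] - rational in k, leading ratio 1; with t_0 = -1, classification follows.


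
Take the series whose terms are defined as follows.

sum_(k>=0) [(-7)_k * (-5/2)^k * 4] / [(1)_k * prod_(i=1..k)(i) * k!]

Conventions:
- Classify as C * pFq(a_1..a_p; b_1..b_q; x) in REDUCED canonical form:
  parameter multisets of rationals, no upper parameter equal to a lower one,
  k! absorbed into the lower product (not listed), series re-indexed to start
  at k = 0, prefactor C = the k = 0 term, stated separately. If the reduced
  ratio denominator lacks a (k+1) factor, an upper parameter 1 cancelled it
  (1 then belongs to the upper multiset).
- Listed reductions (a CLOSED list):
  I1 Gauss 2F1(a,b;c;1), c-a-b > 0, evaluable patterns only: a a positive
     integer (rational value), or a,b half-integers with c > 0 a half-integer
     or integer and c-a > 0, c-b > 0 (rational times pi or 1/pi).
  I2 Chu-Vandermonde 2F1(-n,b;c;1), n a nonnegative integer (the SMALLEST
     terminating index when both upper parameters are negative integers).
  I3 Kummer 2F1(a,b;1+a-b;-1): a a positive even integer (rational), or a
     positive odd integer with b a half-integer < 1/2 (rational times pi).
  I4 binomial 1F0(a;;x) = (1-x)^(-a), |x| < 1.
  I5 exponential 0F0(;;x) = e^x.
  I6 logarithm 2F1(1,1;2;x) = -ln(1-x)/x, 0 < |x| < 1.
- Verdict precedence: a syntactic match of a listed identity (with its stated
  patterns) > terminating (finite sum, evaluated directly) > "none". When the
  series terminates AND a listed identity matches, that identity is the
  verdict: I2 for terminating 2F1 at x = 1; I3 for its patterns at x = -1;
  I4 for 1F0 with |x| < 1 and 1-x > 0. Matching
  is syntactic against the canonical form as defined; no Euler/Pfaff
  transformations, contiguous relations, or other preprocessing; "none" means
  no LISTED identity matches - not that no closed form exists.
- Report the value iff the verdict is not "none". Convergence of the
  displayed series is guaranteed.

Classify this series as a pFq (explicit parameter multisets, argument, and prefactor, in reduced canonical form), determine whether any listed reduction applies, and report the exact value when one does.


The series (x = -5/2) is 1F2: upper {-7}, lower {1, 1}, prefactor 4. Verdict: terminating - upper -7 stops the sum at k = 7; the 8 terms are added exactly. Hence: 8976842227/32514048.

Structural cue: from the first term 4: (1)_k (prefactor 4) is k! itself.
Ratio: r(k) = (-5/2) * (k-7) / [(k+1) (k+1) (k+1)] ; factor over Q: parameters, x = (-5/2), and C = 4.


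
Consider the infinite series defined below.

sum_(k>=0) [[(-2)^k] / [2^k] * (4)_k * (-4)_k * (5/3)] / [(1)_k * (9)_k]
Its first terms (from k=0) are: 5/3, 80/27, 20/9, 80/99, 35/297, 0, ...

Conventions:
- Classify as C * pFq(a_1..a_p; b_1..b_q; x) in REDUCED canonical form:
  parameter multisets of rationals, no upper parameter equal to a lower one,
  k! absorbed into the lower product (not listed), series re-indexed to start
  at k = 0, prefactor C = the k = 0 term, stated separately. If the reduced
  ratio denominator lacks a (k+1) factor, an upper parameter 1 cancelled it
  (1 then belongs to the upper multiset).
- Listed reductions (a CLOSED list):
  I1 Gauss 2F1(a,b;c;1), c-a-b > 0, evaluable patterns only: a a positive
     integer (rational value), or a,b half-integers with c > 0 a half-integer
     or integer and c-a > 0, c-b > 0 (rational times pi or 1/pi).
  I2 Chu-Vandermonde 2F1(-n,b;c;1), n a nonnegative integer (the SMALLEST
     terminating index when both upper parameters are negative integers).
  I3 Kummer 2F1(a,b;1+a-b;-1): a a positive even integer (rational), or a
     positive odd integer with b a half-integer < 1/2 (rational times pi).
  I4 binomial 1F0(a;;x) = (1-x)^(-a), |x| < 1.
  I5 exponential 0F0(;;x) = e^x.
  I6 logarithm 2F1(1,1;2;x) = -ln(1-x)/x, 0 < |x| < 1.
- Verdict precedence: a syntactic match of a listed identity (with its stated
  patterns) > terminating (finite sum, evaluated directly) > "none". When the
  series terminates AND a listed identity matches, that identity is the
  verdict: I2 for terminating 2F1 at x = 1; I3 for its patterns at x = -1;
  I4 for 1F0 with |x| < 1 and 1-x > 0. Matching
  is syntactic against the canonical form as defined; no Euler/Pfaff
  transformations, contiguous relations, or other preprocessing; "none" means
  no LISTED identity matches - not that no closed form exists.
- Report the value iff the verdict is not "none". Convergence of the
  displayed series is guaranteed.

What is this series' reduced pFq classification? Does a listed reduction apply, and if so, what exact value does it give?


At argument -1: a 2F1 with upper {-4, 4}, lower {9}, scaled by C = 5/3. Verdict: this is the Kummer evaluation I3 (x = -1; c = 9 equals 1+a-b for upper {-4, 4}: listed pattern). Hence: 70/9.

The tell: t_0 being 5/3, (1)_k (C = 5/3, x = -1) is k! itself.
Ratio: r(k) = (-1) * (k-4) (k+4) / [(k+9) (k+1)] - rational in k, leading ratio (-1); with t_0 = 5/3, classification follows.


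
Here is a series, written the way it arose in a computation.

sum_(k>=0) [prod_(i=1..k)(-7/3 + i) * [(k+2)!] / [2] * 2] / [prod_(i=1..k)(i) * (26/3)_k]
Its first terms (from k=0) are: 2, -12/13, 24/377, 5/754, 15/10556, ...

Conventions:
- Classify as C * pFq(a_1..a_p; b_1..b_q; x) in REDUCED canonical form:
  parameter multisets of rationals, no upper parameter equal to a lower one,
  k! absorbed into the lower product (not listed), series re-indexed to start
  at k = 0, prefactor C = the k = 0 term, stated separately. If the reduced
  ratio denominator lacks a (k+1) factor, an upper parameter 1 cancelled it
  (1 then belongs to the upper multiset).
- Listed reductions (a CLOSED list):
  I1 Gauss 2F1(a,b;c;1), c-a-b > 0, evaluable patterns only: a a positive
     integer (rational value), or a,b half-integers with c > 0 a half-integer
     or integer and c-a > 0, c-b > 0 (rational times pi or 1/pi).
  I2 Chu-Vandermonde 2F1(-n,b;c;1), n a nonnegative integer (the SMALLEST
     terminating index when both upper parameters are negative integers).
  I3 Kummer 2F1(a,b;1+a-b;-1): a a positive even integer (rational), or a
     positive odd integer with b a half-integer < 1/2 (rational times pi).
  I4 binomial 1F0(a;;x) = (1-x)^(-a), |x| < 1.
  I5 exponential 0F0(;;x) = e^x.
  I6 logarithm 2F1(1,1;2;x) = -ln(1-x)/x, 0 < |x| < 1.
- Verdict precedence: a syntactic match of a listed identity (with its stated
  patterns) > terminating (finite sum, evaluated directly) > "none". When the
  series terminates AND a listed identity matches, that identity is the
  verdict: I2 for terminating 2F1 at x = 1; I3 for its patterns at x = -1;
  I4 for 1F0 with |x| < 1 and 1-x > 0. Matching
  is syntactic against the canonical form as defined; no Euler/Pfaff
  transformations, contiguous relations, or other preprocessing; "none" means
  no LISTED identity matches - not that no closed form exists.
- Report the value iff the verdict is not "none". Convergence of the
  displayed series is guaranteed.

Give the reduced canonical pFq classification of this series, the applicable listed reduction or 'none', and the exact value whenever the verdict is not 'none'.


The series (x = 1) is 2F1: upper {-4/3, 3}, lower {26/3}, prefactor 2. Verdict (x = 1): Gauss (I1, integer-parameter pattern) applies (x = 1: the Gamma ratio telescopes since c-a-b = 7 > 0 and a = 3 in Z>0). Sum: 1955/1701.

Key observation: from the first term 2: the factorial ratio (prefactor 2) (k+a-1)!/(a-1)! is a rising factorial (a)_k.
Ratio: r(k) = 1 * (k-4/3) (k+3) / [(k+26/3) (k+1)] - rational in k, leading ratio 1; with t_0 = 2, classification follows.
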